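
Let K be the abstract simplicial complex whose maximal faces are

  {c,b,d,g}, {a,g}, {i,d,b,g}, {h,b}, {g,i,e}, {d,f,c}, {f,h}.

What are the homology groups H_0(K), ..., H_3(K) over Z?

K has 9 vertices, 16 edges, 9 triangles, 2 3-simplices.
rank ∂_0 = 0, rank ∂_1 = 8 ⇒ b_0 = 9 − 0 − 8 = 1; all invariant factors of ∂_1 are 1 so no torsion. So H_0 = Z.
rank ∂_1 = 8, rank ∂_2 = 7 ⇒ b_1 = 16 − 8 − 7 = 1; all invariant factors of ∂_2 are 1 so no torsion. So H_1 = Z.
rank ∂_2 = 7, rank ∂_3 = 2 ⇒ b_2 = 9 − 7 − 2 = 0; all invariant factors of ∂_3 are 1 so no torsion. So H_2 = 0.
rank ∂_3 = 2, rank ∂_4 = 0 ⇒ b_3 = 2 − 2 − 0 = 0. So H_3 = 0.

H_0 = Z,  H_1 = Z,  H_2 = 0,  H_3 = 0.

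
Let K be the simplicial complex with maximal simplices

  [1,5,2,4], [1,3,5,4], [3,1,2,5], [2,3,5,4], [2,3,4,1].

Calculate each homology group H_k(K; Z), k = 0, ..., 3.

We work with the vertex ordering 1 < 2 < 3 < 4 < 5. The simplices of K, each written with vertices in increasing order, are:

  0-simplices (5): [1], [2], [3], [4], [5]
  1-simplices (10): [1,2], [1,3], [1,4], [1,5], [2,3], [2,4], [2,5], [3,4], [3,5], [4,5]
  2-simplices (10): [1,2,3], [1,2,4], [1,2,5], [1,3,4], [1,3,5], [1,4,5], [2,3,4], [2,3,5], [2,4,5], [3,4,5]
  3-simplices (5): [1,2,3,4], [1,2,3,5], [1,2,4,5], [1,3,4,5], [2,3,4,5]

Hence C_0 ≅ Z^5, C_1 ≅ Z^10, C_2 ≅ Z^10, C_3 ≅ Z^5.

The boundary map ∂_1: C_1 → C_0 maps an edge to its endpoints' difference, ∂[p,q] = q − p. For instance
  ∂[1,2] = [2] − [1].
This gives a 5×10 integer matrix of rank 4; reducing to Smith normal form yields diagonal entries (1,1,1,1).

The boundary map ∂_2: C_2 → C_1 maps a triangle to the signed sum of its edges. For instance
  ∂[3,4,5] = [4,5] − [3,5] + [3,4],
  ∂[2,3,5] = [3,5] − [2,5] + [2,3].
As a 10×10 matrix over Z this has rank 6, with invariant factors (1,1,1,1,1,1).

∂_3: C_3 → C_2 sends each 3-simplex σ to the alternating sum Σ_i (−1)^i (σ with its i-th vertex removed). For instance
  ∂[1,2,3,5] = [2,3,5] − [1,3,5] + [1,2,5] − [1,2,3],
  ∂[1,2,4,5] = [2,4,5] − [1,4,5] + [1,2,5] − [1,2,4].
The 10×5 boundary matrix has rank 4 and Smith normal form diag(1,1,1,1).

Reading off H_k = ker ∂_k / im ∂_{k+1}:

  H_0: rank C_0 − rank ∂_1 = 5 − 4 = 1, and the invariant factors of ∂_1 are all 1, so H_0 = Z.
  H_1: rank ker ∂_1 − rank ∂_2 = (10 − 4) − 6 = 0, and the invariant factors of ∂_2 are all 1, so H_1 = 0.
  H_2: rank ker ∂_2 − rank ∂_3 = (10 − 6) − 4 = 0, and the invariant factors of ∂_3 are all 1, so H_2 = 0.
  H_3: rank ker ∂_3 − rank ∂_4 = (5 − 4) − 0 = 1, and there is no ∂_4, so H_3 = Z.

As a check, the Euler characteristic is 5 − 10 + 10 − 5 = 0, which agrees with 1 − 0 + 0 − 1 = 0.

H_0 ≅ Z,  H_1 = 0,  H_2 = 0,  H_3 ≅ Z.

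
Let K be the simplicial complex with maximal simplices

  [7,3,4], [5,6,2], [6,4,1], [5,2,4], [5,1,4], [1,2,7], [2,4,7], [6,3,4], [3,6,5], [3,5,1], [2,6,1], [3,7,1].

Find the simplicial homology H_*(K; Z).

Take the total order 1 < 2 < 3 < 4 < 5 < 6 < 7 on the vertex set. Then K (dimension 2) consists of the simplices:

  0-simplices (7): [1], [2], [3], [4], [5], [6], [7]
  1-simplices (18): [1,2], [1,3], [1,4], [1,5], [1,6], [1,7], [2,4], [2,5], [2,6], [2,7], [3,4], [3,5], [3,6], [3,7], [4,5], [4,6], [4,7], [5,6]
  2-simplices (12): [1,2,6], [1,2,7], [1,3,5], [1,3,7], [1,4,5], [1,4,6], [2,4,5], [2,4,7], [2,5,6], [3,4,6], [3,4,7], [3,5,6]

giving chain groups C_0 ≅ Z^7, C_1 ≅ Z^18, C_2 ≅ Z^12.

∂_1: C_1 → C_0 sends each edge [p,q] (with p < q) to q − p. For instance
  ∂[3,7] = [7] − [3].
The resulting 7×18 matrix has rank 6, and its Smith normal form has invariant factors (1,1,1,1,1,1).

The boundary map ∂_2: C_2 → C_1 acts by ∂[p,q,r] = [q,r] − [p,r] + [p,q]. For instance
  ∂[1,4,6] = [4,6] − [1,6] + [1,4],
  ∂[2,4,7] = [4,7] − [2,7] + [2,4].
As a 18×12 matrix over Z this has rank 12, with invariant factors (1,1,1,1,1,1,1,1,1,1,1,2).

Now H_k = ker ∂_k / im ∂_{k+1}, so:

  H_0: rank C_0 − rank ∂_1 = 7 − 6 = 1, and the invariant factors of ∂_1 are all 1, so H_0 ≅ Z.
  H_1: rank ker ∂_1 − rank ∂_2 = (18 − 6) − 12 = 0, and ∂_2 has invariant factor 2 > 1, so H_1 ≅ Z_2.
  H_2: rank ker ∂_2 − rank ∂_3 = (12 − 12) − 0 = 0, and there is no ∂_3, so H_2 ≅ 0.

(K is a triangulation of the real projective plane RP^2.)

H_0 = Z,  H_1 = Z_2,  H_2 = 0.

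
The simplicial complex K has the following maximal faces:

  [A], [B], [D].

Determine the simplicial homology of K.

H_0 = Z^3.

K has 3 vertices.
rank ∂_0 = 0, rank ∂_1 = 0 ⇒ b_0 = 3 − 0 − 0 = 3. So H_0 = Z^3.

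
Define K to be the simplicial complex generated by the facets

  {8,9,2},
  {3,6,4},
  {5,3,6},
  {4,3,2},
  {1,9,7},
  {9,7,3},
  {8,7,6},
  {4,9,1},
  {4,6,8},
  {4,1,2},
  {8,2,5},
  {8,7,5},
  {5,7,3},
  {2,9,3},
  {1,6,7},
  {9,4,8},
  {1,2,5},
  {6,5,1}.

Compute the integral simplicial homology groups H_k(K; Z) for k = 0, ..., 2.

We work with the vertex ordering 1 < 2 < 3 < 4 < 5 < 6 < 7 < 8 < 9. The simplices of K, each written with vertices in increasing order, are:

  0-simplices (9): [1], [2], [3], [4], [5], [6], [7], [8], [9]
  1-simplices (27): (27 of them)
  2-simplices (18): [1,2,4], [1,2,5], [1,4,9], [1,5,6], [1,6,7], [1,7,9], [2,3,4], [2,3,9], [2,5,8], [2,8,9], [3,4,6], [3,5,6], [3,5,7], [3,7,9], [4,6,8], [4,8,9], [5,7,8], [6,7,8]

giving chain groups C_0 ≅ Z^9, C_1 ≅ Z^27, C_2 ≅ Z^18.

∂_1: C_1 → C_0 sends each edge [p,q] (with p < q) to q − p. For instance
  ∂[1,6] = [6] − [1].
As a 9×27 matrix over Z this has rank 8, with invariant factors (1,1,1,1,1,1,1,1).

The boundary map ∂_2: C_2 → C_1 sends each 2-simplex [p,q,r] to [q,r] − [p,r] + [p,q]. For instance
  ∂[2,8,9] = [8,9] − [2,9] + [2,8],
  ∂[4,6,8] = [6,8] − [4,8] + [4,6].
The resulting 27×18 matrix has rank 18, and its Smith normal form has invariant factors (1,1,1,1,1,1,1,1,1,1,1,1,1,1,1,1,1,2).

Reading off H_k = ker ∂_k / im ∂_{k+1}:

  H_0: rank C_0 − rank ∂_1 = 9 − 8 = 1, and the invariant factors of ∂_1 are all 1, so H_0 = Z.
  H_1: rank ker ∂_1 − rank ∂_2 = (27 − 8) − 18 = 1, and ∂_2 has invariant factor 2 > 1, so H_1 = Z ⊕ Z_2.
  H_2: rank ker ∂_2 − rank ∂_3 = (18 − 18) − 0 = 0, and there is no ∂_3, so H_2 = 0.

H_0 = Z,  H_1 = Z ⊕ Z_2,  H_2 = 0.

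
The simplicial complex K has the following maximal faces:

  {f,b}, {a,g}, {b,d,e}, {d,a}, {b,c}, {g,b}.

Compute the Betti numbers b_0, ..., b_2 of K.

b_0 = 1, b_1 = 1, b_2 = 0.

Take the total order a < b < c < d < e < f < g on the vertex set. Then K (dimension 2) consists of the simplices:

  0-simplices (7): a, b, c, d, e, f, g
  1-simplices (8): ad, ag, bc, bd, be, bf, bg, de
  2-simplices (1): bde

giving chain groups C_0 ≅ Z^7, C_1 ≅ Z^8, C_2 ≅ Z^1.

∂_1: C_1 → C_0 sends each edge [p,q] (with p < q) to q − p.
The resulting 7×8 matrix has rank 6, and its Smith normal form has invariant factors (1,1,1,1,1,1).

∂_2: C_2 → C_1 acts by ∂[p,q,r] = [q,r] − [p,r] + [p,q]. For instance
  ∂bde = de − be + bd.
This gives a 8×1 integer matrix of rank 1; reducing to Smith normal form yields diagonal entries (1).

From H_k ≅ ker(∂_k) / im(∂_{k+1}) we obtain:

  H_0: rank C_0 − rank ∂_1 = 7 − 6 = 1, and the invariant factors of ∂_1 are all 1, so H_0 ≅ Z.
  H_1: rank ker ∂_1 − rank ∂_2 = (8 − 6) − 1 = 1, and the invariant factors of ∂_2 are all 1, so H_1 ≅ Z.
  H_2: rank ker ∂_2 − rank ∂_3 = (1 − 1) − 0 = 0, and there is no ∂_3, so H_2 ≅ 0.

Hence the Betti numbers are b_0 = 1, b_1 = 1, b_2 = 0.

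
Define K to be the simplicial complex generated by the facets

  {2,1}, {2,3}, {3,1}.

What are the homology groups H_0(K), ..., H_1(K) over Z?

Order the vertices as 1 < 2 < 3. Listing each simplex with vertices in this order, K has dimension 1 with simplices:

  0-simplices (3): [1], [2], [3]
  1-simplices (3): [1,2], [1,3], [2,3]

giving chain groups C_0 ≅ Z^3, C_1 ≅ Z^3.

Boundary ∂_1: C_1 → C_0 sends each edge [p,q] (with p < q) to q − p.
As a 3×3 matrix over Z this has rank 2, with invariant factors (1,1).

From H_k ≅ ker(∂_k) / im(∂_{k+1}) we obtain:

  H_0: rank C_0 − rank ∂_1 = 3 − 2 = 1, and the invariant factors of ∂_1 are all 1, so H_0 = Z.
  H_1: rank ker ∂_1 − rank ∂_2 = (3 − 2) − 0 = 1, and there is no ∂_2, so H_1 = Z.

H_0 ≅ Z,  H_1 ≅ Z.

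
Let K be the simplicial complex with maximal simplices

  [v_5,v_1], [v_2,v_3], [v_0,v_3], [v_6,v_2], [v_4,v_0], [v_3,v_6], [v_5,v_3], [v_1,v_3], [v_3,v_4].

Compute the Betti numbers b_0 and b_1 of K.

b_0 = 1, b_1 = 3.

Take the total order v_0 < v_1 < v_2 < v_3 < v_4 < v_5 < v_6 on the vertex set. Then K (dimension 1) consists of the simplices:

  0-simplices (7): [v_0], [v_1], [v_2], [v_3], [v_4], [v_5], [v_6]
  1-simplices (9): [v_0,v_3], [v_0,v_4], [v_1,v_3], [v_1,v_5], [v_2,v_3], [v_2,v_6], [v_3,v_4], [v_3,v_5], [v_3,v_6]

giving chain groups C_0 ≅ Z^7, C_1 ≅ Z^9.

The boundary map ∂_1: C_1 → C_0 is given by ∂[p,q] = [q] − [p]. For instance
  ∂[v_1,v_5] = [v_5] − [v_1].
The 7×9 boundary matrix has rank 6 and Smith normal form diag(1,1,1,1,1,1).

From H_k ≅ ker(∂_k) / im(∂_{k+1}) we obtain:

  H_0: rank C_0 − rank ∂_1 = 7 − 6 = 1, and the invariant factors of ∂_1 are all 1, so H_0 = Z.
  H_1: rank ker ∂_1 − rank ∂_2 = (9 − 6) − 0 = 3, and there is no ∂_2, so H_1 = Z^3.

Hence the Betti numbers are b_0 = 1, b_1 = 3.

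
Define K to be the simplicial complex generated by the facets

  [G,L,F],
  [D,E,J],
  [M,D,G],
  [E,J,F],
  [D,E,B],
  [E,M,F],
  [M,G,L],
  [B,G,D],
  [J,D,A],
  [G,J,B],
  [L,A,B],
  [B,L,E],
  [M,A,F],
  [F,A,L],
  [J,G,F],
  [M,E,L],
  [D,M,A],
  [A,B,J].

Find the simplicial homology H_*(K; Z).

H_0 = Z,  H_1 = Z × Z/2,  H_2 = 0.

We work with the vertex ordering A < B < D < E < F < G < J < L < M. The simplices of K, each written with vertices in increasing order, are:

  0-simplices (9): A, B, D, E, F, G, J, L, M
  1-simplices (27): AB, AD, AF, AJ, AL, AM, BD, BE, BG, BJ, BL, DE, DG, DJ, DM, EF, EJ, EL, EM, FG, FJ, FL, FM, GJ, GL, GM, LM
  2-simplices (18): ABJ, ABL, ADJ, ADM, AFL, AFM, BDE, BDG, BEL, BGJ, DEJ, DGM, EFJ, EFM, ELM, FGJ, FGL, GLM

so the chain groups are C_0 ≅ Z^9, C_1 ≅ Z^27, C_2 ≅ Z^18.

∂_1: C_1 → C_0 maps an edge to its endpoints' difference, ∂[p,q] = q − p. For instance
  ∂BD = D − B.
The resulting 9×27 matrix has rank 8, and its Smith normal form has invariant factors (1,1,1,1,1,1,1,1).

∂_2: C_2 → C_1 maps a triangle to the signed sum of its edges. For instance
  ∂GLM = LM − GM + GL,
  ∂EFM = FM − EM + EF.
As a 27×18 matrix over Z this has rank 18, with invariant factors (1,1,1,1,1,1,1,1,1,1,1,1,1,1,1,1,1,2).

From H_k ≅ ker(∂_k) / im(∂_{k+1}) we obtain:

  H_0: rank C_0 − rank ∂_1 = 9 − 8 = 1, and the invariant factors of ∂_1 are all 1, so H_0 = Z.
  H_1: rank ker ∂_1 − rank ∂_2 = (27 − 8) − 18 = 1, and ∂_2 has invariant factor 2 > 1, so H_1 = Z × Z/2.
  H_2: rank ker ∂_2 − rank ∂_3 = (18 − 18) − 0 = 0, and there is no ∂_3, so H_2 = 0.

As a check, the Euler characteristic is 9 − 27 + 18 = 0, which agrees with 1 − 1 + 0 = 0.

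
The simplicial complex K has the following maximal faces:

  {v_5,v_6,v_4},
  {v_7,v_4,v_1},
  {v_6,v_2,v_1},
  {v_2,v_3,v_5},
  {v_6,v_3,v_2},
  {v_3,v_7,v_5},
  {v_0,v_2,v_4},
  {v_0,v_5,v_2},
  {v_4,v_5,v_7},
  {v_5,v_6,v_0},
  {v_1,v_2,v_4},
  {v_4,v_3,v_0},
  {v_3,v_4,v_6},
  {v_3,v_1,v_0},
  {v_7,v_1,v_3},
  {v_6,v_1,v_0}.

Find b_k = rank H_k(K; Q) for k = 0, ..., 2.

b_0 = 1, b_1 = 2, b_2 = 1.

K has 8 vertices, 24 edges, 16 triangles.
rank ∂_0 = 0, rank ∂_1 = 7 ⇒ b_0 = 8 − 0 − 7 = 1; all invariant factors of ∂_1 are 1 so no torsion. So H_0 = Z.
rank ∂_1 = 7, rank ∂_2 = 15 ⇒ b_1 = 24 − 7 − 15 = 2; all invariant factors of ∂_2 are 1 so no torsion. So H_1 = Z^2.
rank ∂_2 = 15, rank ∂_3 = 0 ⇒ b_2 = 16 − 15 − 0 = 1. So H_2 = Z.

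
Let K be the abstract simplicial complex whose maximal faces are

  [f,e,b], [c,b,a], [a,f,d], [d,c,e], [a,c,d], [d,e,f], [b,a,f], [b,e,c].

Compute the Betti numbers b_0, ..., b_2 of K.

b_0 = 1, b_1 = 0, b_2 = 1.

K has 6 vertices, 12 edges, 8 triangles.
rank ∂_0 = 0, rank ∂_1 = 5 ⇒ b_0 = 6 − 0 − 5 = 1; all invariant factors of ∂_1 are 1 so no torsion. So H_0 ≅ Z.
rank ∂_1 = 5, rank ∂_2 = 7 ⇒ b_1 = 12 − 5 − 7 = 0; all invariant factors of ∂_2 are 1 so no torsion. So H_1 ≅ 0.
rank ∂_2 = 7, rank ∂_3 = 0 ⇒ b_2 = 8 − 7 − 0 = 1. So H_2 ≅ Z.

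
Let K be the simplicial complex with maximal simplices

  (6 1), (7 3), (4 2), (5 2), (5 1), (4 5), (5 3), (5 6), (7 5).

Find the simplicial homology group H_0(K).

Take the total order 1 < 2 < 3 < 4 < 5 < 6 < 7 on the vertex set. Then K (dimension 1) consists of the simplices:

  0-simplices (7): [1], [2], [3], [4], [5], [6], [7]
  1-simplices (9): [1,5], [1,6], [2,4], [2,5], [3,5], [3,7], [4,5], [5,6], [5,7]

Hence C_0 ≅ Z^7, C_1 ≅ Z^9.

∂_1: C_1 → C_0 sends each edge [p,q] (with p < q) to q − p. For instance
  ∂[4,5] = [5] − [4].
The resulting 7×9 matrix has rank 6, and its Smith normal form has invariant factors (1,1,1,1,1,1).

From H_k ≅ ker(∂_k) / im(∂_{k+1}) we obtain:

  H_0: rank C_0 − rank ∂_1 = 7 − 6 = 1, and the invariant factors of ∂_1 are all 1, so H_0 ≅ Z.

H_0 ≅ Z.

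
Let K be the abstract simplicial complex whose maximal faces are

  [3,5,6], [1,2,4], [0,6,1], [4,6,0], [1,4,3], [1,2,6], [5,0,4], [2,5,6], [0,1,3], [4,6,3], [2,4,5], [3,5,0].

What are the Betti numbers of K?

Take the total order 0 < 1 < 2 < 3 < 4 < 5 < 6 on the vertex set. Then K (dimension 2) consists of the simplices:

  0-simplices (7): [0], [1], [2], [3], [4], [5], [6]
  1-simplices (18): [0,1], [0,3], [0,4], [0,5], [0,6], [1,2], [1,3], [1,4], [1,6], [2,4], [2,5], [2,6], [3,4], [3,5], [3,6], [4,5], [4,6], [5,6]
  2-simplices (12): [0,1,3], [0,1,6], [0,3,5], [0,4,5], [0,4,6], [1,2,4], [1,2,6], [1,3,4], [2,4,5], [2,5,6], [3,4,6], [3,5,6]

so the chain groups are C_0 ≅ Z^7, C_1 ≅ Z^18, C_2 ≅ Z^12.

∂_1: C_1 → C_0 sends each edge [p,q] (with p < q) to q − p.
The 7×18 boundary matrix has rank 6 and Smith normal form diag(1,1,1,1,1,1).

Boundary ∂_2: C_2 → C_1 sends each 2-simplex [p,q,r] to [q,r] − [p,r] + [p,q]. For instance
  ∂[1,2,6] = [2,6] − [1,6] + [1,2],
  ∂[3,5,6] = [5,6] − [3,6] + [3,5].
The resulting 18×12 matrix has rank 12, and its Smith normal form has invariant factors (1,1,1,1,1,1,1,1,1,1,1,2).

Reading off H_k = ker ∂_k / im ∂_{k+1}:

  H_0: rank C_0 − rank ∂_1 = 7 − 6 = 1, and the invariant factors of ∂_1 are all 1, so H_0 ≅ Z.
  H_1: rank ker ∂_1 − rank ∂_2 = (18 − 6) − 12 = 0, and ∂_2 has invariant factor 2 > 1, so H_1 ≅ Z/2Z.
  H_2: rank ker ∂_2 − rank ∂_3 = (12 − 12) − 0 = 0, and there is no ∂_3, so H_2 ≅ 0.

Hence the Betti numbers are b_0 = 1, b_1 = 0, b_2 = 0.

b_0 = 1, b_1 = 0, b_2 = 0.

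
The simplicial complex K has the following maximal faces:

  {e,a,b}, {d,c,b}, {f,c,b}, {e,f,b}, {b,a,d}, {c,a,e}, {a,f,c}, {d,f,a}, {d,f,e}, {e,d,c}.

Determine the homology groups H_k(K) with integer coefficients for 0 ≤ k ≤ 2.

K has 6 vertices, 15 edges, 10 triangles.
rank ∂_0 = 0, rank ∂_1 = 5 ⇒ b_0 = 6 − 0 − 5 = 1; all invariant factors of ∂_1 are 1 so no torsion. So H_0 = Z.
rank ∂_1 = 5, rank ∂_2 = 10 ⇒ b_1 = 15 − 5 − 10 = 0; ∂_2 has invariant factor(s) [2] giving torsion. So H_1 = Z/2.
rank ∂_2 = 10, rank ∂_3 = 0 ⇒ b_2 = 10 − 10 − 0 = 0. So H_2 = 0.

H_0 ≅ Z,  H_1 ≅ Z/2,  H_2 = 0.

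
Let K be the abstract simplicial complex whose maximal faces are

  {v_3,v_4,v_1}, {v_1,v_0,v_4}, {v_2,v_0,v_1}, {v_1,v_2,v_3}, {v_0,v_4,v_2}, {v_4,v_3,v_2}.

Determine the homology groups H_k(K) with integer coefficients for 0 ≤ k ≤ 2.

H_0 = Z,  H_1 = 0,  H_2 = Z.

Take the total order v_0 < v_1 < v_2 < v_3 < v_4 on the vertex set. Then K (dimension 2) consists of the simplices:

  0-simplices (5): [v_0], [v_1], [v_2], [v_3], [v_4]
  1-simplices (9): [v_0,v_1], [v_0,v_2], [v_0,v_4], [v_1,v_2], [v_1,v_3], [v_1,v_4], [v_2,v_3], [v_2,v_4], [v_3,v_4]
  2-simplices (6): [v_0,v_1,v_2], [v_0,v_1,v_4], [v_0,v_2,v_4], [v_1,v_2,v_3], [v_1,v_3,v_4], [v_2,v_3,v_4]

giving chain groups C_0 ≅ Z^5, C_1 ≅ Z^9, C_2 ≅ Z^6.

Boundary ∂_1: C_1 → C_0 maps an edge to its endpoints' difference, ∂[p,q] = q − p.
As a 5×9 matrix over Z this has rank 4, with invariant factors (1,1,1,1).

∂_2: C_2 → C_1 sends each 2-simplex [p,q,r] to [q,r] − [p,r] + [p,q]. For instance
  ∂[v_0,v_2,v_4] = [v_2,v_4] − [v_0,v_4] + [v_0,v_2],
  ∂[v_1,v_3,v_4] = [v_3,v_4] − [v_1,v_4] + [v_1,v_3].
This gives a 9×6 integer matrix of rank 5; reducing to Smith normal form yields diagonal entries (1,1,1,1,1).

From H_k ≅ ker(∂_k) / im(∂_{k+1}) we obtain:

  H_0: rank C_0 − rank ∂_1 = 5 − 4 = 1, and the invariant factors of ∂_1 are all 1, so H_0 ≅ Z.
  H_1: rank ker ∂_1 − rank ∂_2 = (9 − 4) − 5 = 0, and the invariant factors of ∂_2 are all 1, so H_1 ≅ 0.
  H_2: rank ker ∂_2 − rank ∂_3 = (6 − 5) − 0 = 1, and there is no ∂_3, so H_2 ≅ Z.

As a check, the Euler characteristic is 5 − 9 + 6 = 2, which agrees with 1 − 0 + 1 = 2.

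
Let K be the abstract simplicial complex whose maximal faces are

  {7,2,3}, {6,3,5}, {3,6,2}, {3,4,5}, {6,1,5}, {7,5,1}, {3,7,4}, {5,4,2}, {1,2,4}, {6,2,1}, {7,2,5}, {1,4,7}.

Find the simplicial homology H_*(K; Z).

Order the vertices as 1 < 2 < 3 < 4 < 5 < 6 < 7. Listing each simplex with vertices in this order, K has dimension 2 with simplices:

  0-simplices (7): [1], [2], [3], [4], [5], [6], [7]
  1-simplices (18): [1,2], [1,4], [1,5], [1,6], [1,7], [2,3], [2,4], [2,5], [2,6], [2,7], [3,4], [3,5], [3,6], [3,7], [4,5], [4,7], [5,6], [5,7]
  2-simplices (12): [1,2,4], [1,2,6], [1,4,7], [1,5,6], [1,5,7], [2,3,6], [2,3,7], [2,4,5], [2,5,7], [3,4,5], [3,4,7], [3,5,6]

giving chain groups C_0 ≅ Z^7, C_1 ≅ Z^18, C_2 ≅ Z^12.

Boundary ∂_1: C_1 → C_0 is given by ∂[p,q] = [q] − [p]. For instance
  ∂[2,5] = [5] − [2].
As a 7×18 matrix over Z this has rank 6, with invariant factors (1,1,1,1,1,1).

∂_2: C_2 → C_1 acts by ∂[p,q,r] = [q,r] − [p,r] + [p,q]. For instance
  ∂[3,5,6] = [5,6] − [3,6] + [3,5],
  ∂[2,3,7] = [3,7] − [2,7] + [2,3].
As a 18×12 matrix over Z this has rank 12, with invariant factors (1,1,1,1,1,1,1,1,1,1,1,2).

Reading off H_k = ker ∂_k / im ∂_{k+1}:

  H_0: rank C_0 − rank ∂_1 = 7 − 6 = 1, and the invariant factors of ∂_1 are all 1, so H_0 = Z.
  H_1: rank ker ∂_1 − rank ∂_2 = (18 − 6) − 12 = 0, and ∂_2 has invariant factor 2 > 1, so H_1 = Z_2.
  H_2: rank ker ∂_2 − rank ∂_3 = (12 − 12) − 0 = 0, and there is no ∂_3, so H_2 = 0.

(K is a triangulation of the real projective plane RP^2.)

H_0 ≅ Z,  H_1 ≅ Z_2,  H_2 = 0.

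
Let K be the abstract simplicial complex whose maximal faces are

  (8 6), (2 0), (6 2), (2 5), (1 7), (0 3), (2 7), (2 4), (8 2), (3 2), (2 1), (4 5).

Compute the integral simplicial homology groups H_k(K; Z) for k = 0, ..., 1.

H_0 = Z,  H_1 = Z^4.

We work with the vertex ordering 0 < 1 < 2 < 3 < 4 < 5 < 6 < 7 < 8. The simplices of K, each written with vertices in increasing order, are:

  0-simplices (9): [0], [1], [2], [3], [4], [5], [6], [7], [8]
  1-simplices (12): [0,2], [0,3], [1,2], [1,7], [2,3], [2,4], [2,5], [2,6], [2,7], [2,8], [4,5], [6,8]

giving chain groups C_0 ≅ Z^9, C_1 ≅ Z^12.

∂_1: C_1 → C_0 is given by ∂[p,q] = [q] − [p].
The 9×12 boundary matrix has rank 8 and Smith normal form diag(1,1,1,1,1,1,1,1).

Reading off H_k = ker ∂_k / im ∂_{k+1}:

  H_0: rank C_0 − rank ∂_1 = 9 − 8 = 1, and the invariant factors of ∂_1 are all 1, so H_0 ≅ Z.
  H_1: rank ker ∂_1 − rank ∂_2 = (12 − 8) − 0 = 4, and there is no ∂_2, so H_1 ≅ Z^4.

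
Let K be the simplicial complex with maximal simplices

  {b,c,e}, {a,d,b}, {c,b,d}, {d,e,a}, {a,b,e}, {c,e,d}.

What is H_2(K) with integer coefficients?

Take the total order a < b < c < d < e on the vertex set. Then K (dimension 2) consists of the simplices:

  0-simplices (5): a, b, c, d, e
  1-simplices (9): ab, ad, ae, bc, bd, be, cd, ce, de
  2-simplices (6): abd, abe, ade, bcd, bce, cde

so the chain groups are C_0 ≅ Z^5, C_1 ≅ Z^9, C_2 ≅ Z^6.

∂_1: C_1 → C_0 maps an edge to its endpoints' difference, ∂[p,q] = q − p. For instance
  ∂ce = e − c.
As a 5×9 matrix over Z this has rank 4, with invariant factors (1,1,1,1).

Boundary ∂_2: C_2 → C_1 acts by ∂[p,q,r] = [q,r] − [p,r] + [p,q]. For instance
  ∂abd = bd − ad + ab,
  ∂cde = de − ce + cd.
This gives a 9×6 integer matrix of rank 5; reducing to Smith normal form yields diagonal entries (1,1,1,1,1).

Reading off H_k = ker ∂_k / im ∂_{k+1}:

  H_2: rank ker ∂_2 − rank ∂_3 = (6 − 5) − 0 = 1, and there is no ∂_3, so H_2 = Z.

H_2 = Z.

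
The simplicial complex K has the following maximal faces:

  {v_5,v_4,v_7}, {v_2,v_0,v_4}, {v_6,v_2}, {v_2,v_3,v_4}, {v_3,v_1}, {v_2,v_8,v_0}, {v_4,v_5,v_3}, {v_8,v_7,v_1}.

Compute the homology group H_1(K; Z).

We work with the vertex ordering v_0 < v_1 < v_2 < v_3 < v_4 < v_5 < v_6 < v_7 < v_8. The simplices of K, each written with vertices in increasing order, are:

  0-simplices (9): [v_0], [v_1], [v_2], [v_3], [v_4], [v_5], [v_6], [v_7], [v_8]
  1-simplices (16): (16 of them)
  2-simplices (6): [v_0,v_2,v_4], [v_0,v_2,v_8], [v_1,v_7,v_8], [v_2,v_3,v_4], [v_3,v_4,v_5], [v_4,v_5,v_7]

Hence C_0 ≅ Z^9, C_1 ≅ Z^16, C_2 ≅ Z^6.

The boundary map ∂_1: C_1 → C_0 sends each edge [p,q] (with p < q) to q − p.
As a 9×16 matrix over Z this has rank 8, with invariant factors (1,1,1,1,1,1,1,1).

The boundary map ∂_2: C_2 → C_1 maps a triangle to the signed sum of its edges. For instance
  ∂[v_0,v_2,v_4] = [v_2,v_4] − [v_0,v_4] + [v_0,v_2],
  ∂[v_4,v_5,v_7] = [v_5,v_7] − [v_4,v_7] + [v_4,v_5].
As a 16×6 matrix over Z this has rank 6, with invariant factors (1,1,1,1,1,1).

Now H_k = ker ∂_k / im ∂_{k+1}, so:

  H_1: rank ker ∂_1 − rank ∂_2 = (16 − 8) − 6 = 2, and the invariant factors of ∂_2 are all 1, so H_1 = Z^2.

H_1 = Z^2.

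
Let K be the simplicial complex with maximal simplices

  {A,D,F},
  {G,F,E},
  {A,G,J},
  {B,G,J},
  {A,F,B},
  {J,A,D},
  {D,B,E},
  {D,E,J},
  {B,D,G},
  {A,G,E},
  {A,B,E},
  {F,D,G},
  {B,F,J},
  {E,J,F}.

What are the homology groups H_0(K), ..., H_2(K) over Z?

Order the vertices as A < B < D < E < F < G < J. Listing each simplex with vertices in this order, K has dimension 2 with simplices:

  0-simplices (7): A, B, D, E, F, G, J
  1-simplices (21): AB, AD, AE, AF, AG, AJ, BD, BE, BF, BG, BJ, DE, DF, DG, DJ, EF, EG, EJ, FG, FJ, GJ
  2-simplices (14): ABE, ABF, ADF, ADJ, AEG, AGJ, BDE, BDG, BFJ, BGJ, DEJ, DFG, EFG, EFJ

Hence C_0 ≅ Z^7, C_1 ≅ Z^21, C_2 ≅ Z^14.

Boundary ∂_1: C_1 → C_0 sends each edge [p,q] (with p < q) to q − p.
The 7×21 boundary matrix has rank 6 and Smith normal form diag(1,1,1,1,1,1).

∂_2: C_2 → C_1 maps a triangle to the signed sum of its edges. For instance
  ∂EFJ = FJ − EJ + EF,
  ∂ABF = BF − AF + AB.
This gives a 21×14 integer matrix of rank 13; reducing to Smith normal form yields diagonal entries (1,1,1,1,1,1,1,1,1,1,1,1,1).

Reading off H_k = ker ∂_k / im ∂_{k+1}:

  H_0: rank C_0 − rank ∂_1 = 7 − 6 = 1, and the invariant factors of ∂_1 are all 1, so H_0 ≅ Z.
  H_1: rank ker ∂_1 − rank ∂_2 = (21 − 6) − 13 = 2, and the invariant factors of ∂_2 are all 1, so H_1 ≅ Z^2.
  H_2: rank ker ∂_2 − rank ∂_3 = (14 − 13) − 0 = 1, and there is no ∂_3, so H_2 ≅ Z.

H_0 ≅ Z,  H_1 ≅ Z^2,  H_2 ≅ Z.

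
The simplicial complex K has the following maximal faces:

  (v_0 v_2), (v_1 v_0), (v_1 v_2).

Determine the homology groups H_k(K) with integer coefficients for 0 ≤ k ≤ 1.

H_0 ≅ Z,  H_1 ≅ Z.

Order the vertices as v_0 < v_1 < v_2. Listing each simplex with vertices in this order, K has dimension 1 with simplices:

  0-simplices (3): [v_0], [v_1], [v_2]
  1-simplices (3): [v_0,v_1], [v_0,v_2], [v_1,v_2]

giving chain groups C_0 ≅ Z^3, C_1 ≅ Z^3.

The boundary map ∂_1: C_1 → C_0 is given by ∂[p,q] = [q] − [p]. For instance
  ∂[v_0,v_2] = [v_2] − [v_0].
The 3×3 boundary matrix has rank 2 and Smith normal form diag(1,1).

Computing H_k = (kernel of ∂_k) / (image of ∂_{k+1}):

  H_0: rank C_0 − rank ∂_1 = 3 − 2 = 1, and the invariant factors of ∂_1 are all 1, so H_0 = Z.
  H_1: rank ker ∂_1 − rank ∂_2 = (3 − 2) − 0 = 1, and there is no ∂_2, so H_1 = Z.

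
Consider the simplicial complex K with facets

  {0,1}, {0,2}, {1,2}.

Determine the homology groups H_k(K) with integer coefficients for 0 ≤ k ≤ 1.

H_0 = Z,  H_1 = Z.

K has 3 vertices, 3 edges.
rank ∂_0 = 0, rank ∂_1 = 2 ⇒ b_0 = 3 − 0 − 2 = 1; all invariant factors of ∂_1 are 1 so no torsion. So H_0 = Z.
rank ∂_1 = 2, rank ∂_2 = 0 ⇒ b_1 = 3 − 2 − 0 = 1. So H_1 = Z.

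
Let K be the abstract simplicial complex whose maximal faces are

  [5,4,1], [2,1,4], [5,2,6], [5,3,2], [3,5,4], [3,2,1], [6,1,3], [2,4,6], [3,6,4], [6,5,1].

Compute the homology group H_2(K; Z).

We work with the vertex ordering 1 < 2 < 3 < 4 < 5 < 6. The simplices of K, each written with vertices in increasing order, are:

  0-simplices (6): [1], [2], [3], [4], [5], [6]
  1-simplices (15): [1,2], [1,3], [1,4], [1,5], [1,6], [2,3], [2,4], [2,5], [2,6], [3,4], [3,5], [3,6], [4,5], [4,6], [5,6]
  2-simplices (10): [1,2,3], [1,2,4], [1,3,6], [1,4,5], [1,5,6], [2,3,5], [2,4,6], [2,5,6], [3,4,5], [3,4,6]

Hence C_0 ≅ Z^6, C_1 ≅ Z^15, C_2 ≅ Z^10.

∂_1: C_1 → C_0 maps an edge to its endpoints' difference, ∂[p,q] = q − p. For instance
  ∂[2,6] = [6] − [2].
As a 6×15 matrix over Z this has rank 5, with invariant factors (1,1,1,1,1).

Boundary ∂_2: C_2 → C_1 sends each 2-simplex [p,q,r] to [q,r] − [p,r] + [p,q]. For instance
  ∂[3,4,5] = [4,5] − [3,5] + [3,4],
  ∂[1,2,4] = [2,4] − [1,4] + [1,2].
As a 15×10 matrix over Z this has rank 10, with invariant factors (1,1,1,1,1,1,1,1,1,2).

Now H_k = ker ∂_k / im ∂_{k+1}, so:

  H_2: rank ker ∂_2 − rank ∂_3 = (10 − 10) − 0 = 0, and there is no ∂_3, so H_2 ≅ 0.

H_2 = 0.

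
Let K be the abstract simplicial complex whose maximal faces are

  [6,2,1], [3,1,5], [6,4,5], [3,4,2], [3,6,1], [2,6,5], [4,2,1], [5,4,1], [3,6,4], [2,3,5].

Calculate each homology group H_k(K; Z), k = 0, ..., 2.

H_0 = Z,  H_1 = Z/2Z,  H_2 = 0.

Order the vertices as 1 < 2 < 3 < 4 < 5 < 6. Listing each simplex with vertices in this order, K has dimension 2 with simplices:

  0-simplices (6): [1], [2], [3], [4], [5], [6]
  1-simplices (15): [1,2], [1,3], [1,4], [1,5], [1,6], [2,3], [2,4], [2,5], [2,6], [3,4], [3,5], [3,6], [4,5], [4,6], [5,6]
  2-simplices (10): [1,2,4], [1,2,6], [1,3,5], [1,3,6], [1,4,5], [2,3,4], [2,3,5], [2,5,6], [3,4,6], [4,5,6]

Hence C_0 ≅ Z^6, C_1 ≅ Z^15, C_2 ≅ Z^10.

∂_1: C_1 → C_0 is given by ∂[p,q] = [q] − [p].
As a 6×15 matrix over Z this has rank 5, with invariant factors (1,1,1,1,1).

∂_2: C_2 → C_1 maps a triangle to the signed sum of its edges. For instance
  ∂[1,3,5] = [3,5] − [1,5] + [1,3],
  ∂[4,5,6] = [5,6] − [4,6] + [4,5].
The resulting 15×10 matrix has rank 10, and its Smith normal form has invariant factors (1,1,1,1,1,1,1,1,1,2).

Now H_k = ker ∂_k / im ∂_{k+1}, so:

  H_0: rank C_0 − rank ∂_1 = 6 − 5 = 1, and the invariant factors of ∂_1 are all 1, so H_0 ≅ Z.
  H_1: rank ker ∂_1 − rank ∂_2 = (15 − 5) − 10 = 0, and ∂_2 has invariant factor 2 > 1, so H_1 ≅ Z/2Z.
  H_2: rank ker ∂_2 − rank ∂_3 = (10 − 10) − 0 = 0, and there is no ∂_3, so H_2 ≅ 0.

As a check, the Euler characteristic is 6 − 15 + 10 = 1, which agrees with 1 − 0 + 0 = 1.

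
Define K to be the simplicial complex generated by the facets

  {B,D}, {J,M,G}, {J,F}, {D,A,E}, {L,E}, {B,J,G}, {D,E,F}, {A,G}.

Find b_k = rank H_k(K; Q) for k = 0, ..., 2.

Take the total order A < B < D < E < F < G < J < L < M on the vertex set. Then K (dimension 2) consists of the simplices:

  0-simplices (9): A, B, D, E, F, G, J, L, M
  1-simplices (14): AD, AE, AG, BD, BG, BJ, DE, DF, EF, EL, FJ, GJ, GM, JM
  2-simplices (4): ADE, BGJ, DEF, GJM

giving chain groups C_0 ≅ Z^9, C_1 ≅ Z^14, C_2 ≅ Z^4.

∂_1: C_1 → C_0 maps an edge to its endpoints' difference, ∂[p,q] = q − p. For instance
  ∂GM = M − G.
As a 9×14 matrix over Z this has rank 8, with invariant factors (1,1,1,1,1,1,1,1).

The boundary map ∂_2: C_2 → C_1 maps a triangle to the signed sum of its edges. For instance
  ∂ADE = DE − AE + AD,
  ∂BGJ = GJ − BJ + BG.
This gives a 14×4 integer matrix of rank 4; reducing to Smith normal form yields diagonal entries (1,1,1,1).

From H_k ≅ ker(∂_k) / im(∂_{k+1}) we obtain:

  H_0: rank C_0 − rank ∂_1 = 9 − 8 = 1, and the invariant factors of ∂_1 are all 1, so H_0 ≅ Z.
  H_1: rank ker ∂_1 − rank ∂_2 = (14 − 8) − 4 = 2, and the invariant factors of ∂_2 are all 1, so H_1 ≅ Z^2.
  H_2: rank ker ∂_2 − rank ∂_3 = (4 − 4) − 0 = 0, and there is no ∂_3, so H_2 ≅ 0.

Hence the Betti numbers are b_0 = 1, b_1 = 2, b_2 = 0.

b_0 = 1, b_1 = 2, b_2 = 0.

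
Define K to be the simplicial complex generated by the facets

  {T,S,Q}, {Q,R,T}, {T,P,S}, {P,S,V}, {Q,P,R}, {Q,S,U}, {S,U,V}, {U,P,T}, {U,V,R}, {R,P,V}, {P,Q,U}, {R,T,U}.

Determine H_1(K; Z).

Take the total order P < Q < R < S < T < U < V on the vertex set. Then K (dimension 2) consists of the simplices:

  0-simplices (7): P, Q, R, S, T, U, V
  1-simplices (18): PQ, PR, PS, PT, PU, PV, QR, QS, QT, QU, RT, RU, RV, ST, SU, SV, TU, UV
  2-simplices (12): PQR, PQU, PRV, PST, PSV, PTU, QRT, QST, QSU, RTU, RUV, SUV

so the chain groups are C_0 ≅ Z^7, C_1 ≅ Z^18, C_2 ≅ Z^12.

∂_1: C_1 → C_0 sends each edge [p,q] (with p < q) to q − p. For instance
  ∂UV = V − U.
The resulting 7×18 matrix has rank 6, and its Smith normal form has invariant factors (1,1,1,1,1,1).

∂_2: C_2 → C_1 sends each 2-simplex [p,q,r] to [q,r] − [p,r] + [p,q]. For instance
  ∂PTU = TU − PU + PT,
  ∂QST = ST − QT + QS.
This gives a 18×12 integer matrix of rank 12; reducing to Smith normal form yields diagonal entries (1,1,1,1,1,1,1,1,1,1,1,2).

Reading off H_k = ker ∂_k / im ∂_{k+1}:

  H_1: rank ker ∂_1 − rank ∂_2 = (18 − 6) − 12 = 0, and ∂_2 has invariant factor 2 > 1, so H_1 ≅ Z/2Z.

H_1 ≅ Z/2Z.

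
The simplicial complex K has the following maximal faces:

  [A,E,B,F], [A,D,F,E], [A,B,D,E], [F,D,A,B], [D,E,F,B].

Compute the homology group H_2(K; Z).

H_2 = 0.

Order the vertices as A < B < D < E < F. Listing each simplex with vertices in this order, K has dimension 3 with simplices:

  0-simplices (5): A, B, D, E, F
  1-simplices (10): AB, AD, AE, AF, BD, BE, BF, DE, DF, EF
  2-simplices (10): ABD, ABE, ABF, ADE, ADF, AEF, BDE, BDF, BEF, DEF
  3-simplices (5): ABDE, ABDF, ABEF, ADEF, BDEF

giving chain groups C_0 ≅ Z^5, C_1 ≅ Z^10, C_2 ≅ Z^10, C_3 ≅ Z^5.

∂_1: C_1 → C_0 maps an edge to its endpoints' difference, ∂[p,q] = q − p.
The 5×10 boundary matrix has rank 4 and Smith normal form diag(1,1,1,1).

Boundary ∂_2: C_2 → C_1 acts by ∂[p,q,r] = [q,r] − [p,r] + [p,q]. For instance
  ∂ABD = BD − AD + AB,
  ∂AEF = EF − AF + AE.
The resulting 10×10 matrix has rank 6, and its Smith normal form has invariant factors (1,1,1,1,1,1).

Boundary ∂_3: C_3 → C_2 sends each 3-simplex σ to the alternating sum Σ_i (−1)^i (σ with its i-th vertex removed). For instance
  ∂ADEF = DEF − AEF + ADF − ADE,
  ∂BDEF = DEF − BEF + BDF − BDE.
This gives a 10×5 integer matrix of rank 4; reducing to Smith normal form yields diagonal entries (1,1,1,1).

Reading off H_k = ker ∂_k / im ∂_{k+1}:

  H_2: rank ker ∂_2 − rank ∂_3 = (10 − 6) − 4 = 0, and the invariant factors of ∂_3 are all 1, so H_2 ≅ 0.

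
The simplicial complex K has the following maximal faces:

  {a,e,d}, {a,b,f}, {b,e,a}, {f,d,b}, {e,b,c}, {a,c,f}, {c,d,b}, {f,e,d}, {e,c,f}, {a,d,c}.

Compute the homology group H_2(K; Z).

Take the total order a < b < c < d < e < f on the vertex set. Then K (dimension 2) consists of the simplices:

  0-simplices (6): a, b, c, d, e, f
  1-simplices (15): ab, ac, ad, ae, af, bc, bd, be, bf, cd, ce, cf, de, df, ef
  2-simplices (10): abe, abf, acd, acf, ade, bcd, bce, bdf, cef, def

giving chain groups C_0 ≅ Z^6, C_1 ≅ Z^15, C_2 ≅ Z^10.

Boundary ∂_1: C_1 → C_0 is given by ∂[p,q] = [q] − [p].
This gives a 6×15 integer matrix of rank 5; reducing to Smith normal form yields diagonal entries (1,1,1,1,1).

∂_2: C_2 → C_1 acts by ∂[p,q,r] = [q,r] − [p,r] + [p,q]. For instance
  ∂acf = cf − af + ac,
  ∂bcd = cd − bd + bc.
The 15×10 boundary matrix has rank 10 and Smith normal form diag(1,1,1,1,1,1,1,1,1,2).

Reading off H_k = ker ∂_k / im ∂_{k+1}:

  H_2: rank ker ∂_2 − rank ∂_3 = (10 − 10) − 0 = 0, and there is no ∂_3, so H_2 ≅ 0.

(K is a triangulation of the real projective plane RP^2.)

H_2 = 0.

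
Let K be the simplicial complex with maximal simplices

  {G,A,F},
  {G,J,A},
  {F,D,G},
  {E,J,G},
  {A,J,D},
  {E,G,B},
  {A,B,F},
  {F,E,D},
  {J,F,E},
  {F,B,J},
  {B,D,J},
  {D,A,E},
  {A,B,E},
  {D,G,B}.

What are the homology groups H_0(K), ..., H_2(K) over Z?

We work with the vertex ordering A < B < D < E < F < G < J. The simplices of K, each written with vertices in increasing order, are:

  0-simplices (7): A, B, D, E, F, G, J
  1-simplices (21): AB, AD, AE, AF, AG, AJ, BD, BE, BF, BG, BJ, DE, DF, DG, DJ, EF, EG, EJ, FG, FJ, GJ
  2-simplices (14): ABE, ABF, ADE, ADJ, AFG, AGJ, BDG, BDJ, BEG, BFJ, DEF, DFG, EFJ, EGJ

giving chain groups C_0 ≅ Z^7, C_1 ≅ Z^21, C_2 ≅ Z^14.

The boundary map ∂_1: C_1 → C_0 sends each edge [p,q] (with p < q) to q − p.
This gives a 7×21 integer matrix of rank 6; reducing to Smith normal form yields diagonal entries (1,1,1,1,1,1).

∂_2: C_2 → C_1 sends each 2-simplex [p,q,r] to [q,r] − [p,r] + [p,q]. For instance
  ∂DFG = FG − DG + DF,
  ∂BDG = DG − BG + BD.
The 21×14 boundary matrix has rank 13 and Smith normal form diag(1,1,1,1,1,1,1,1,1,1,1,1,1).

Reading off H_k = ker ∂_k / im ∂_{k+1}:

  H_0: rank C_0 − rank ∂_1 = 7 − 6 = 1, and the invariant factors of ∂_1 are all 1, so H_0 ≅ Z.
  H_1: rank ker ∂_1 − rank ∂_2 = (21 − 6) − 13 = 2, and the invariant factors of ∂_2 are all 1, so H_1 ≅ Z^2.
  H_2: rank ker ∂_2 − rank ∂_3 = (14 − 13) − 0 = 1, and there is no ∂_3, so H_2 ≅ Z.

H_0 ≅ Z,  H_1 ≅ Z^2,  H_2 ≅ Z.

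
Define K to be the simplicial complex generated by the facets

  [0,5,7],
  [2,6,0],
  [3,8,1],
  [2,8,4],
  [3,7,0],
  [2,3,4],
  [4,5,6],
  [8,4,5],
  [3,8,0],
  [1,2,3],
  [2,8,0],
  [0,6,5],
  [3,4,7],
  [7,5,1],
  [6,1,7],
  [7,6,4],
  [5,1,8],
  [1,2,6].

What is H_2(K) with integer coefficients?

Take the total order 0 < 1 < 2 < 3 < 4 < 5 < 6 < 7 < 8 on the vertex set. Then K (dimension 2) consists of the simplices:

  0-simplices (9): [0], [1], [2], [3], [4], [5], [6], [7], [8]
  1-simplices (27): (27 of them)
  2-simplices (18): [0,2,6], [0,2,8], [0,3,7], [0,3,8], [0,5,6], [0,5,7], [1,2,3], [1,2,6], [1,3,8], [1,5,7], [1,5,8], [1,6,7], [2,3,4], [2,4,8], [3,4,7], [4,5,6], [4,5,8], [4,6,7]

so the chain groups are C_0 ≅ Z^9, C_1 ≅ Z^27, C_2 ≅ Z^18.

Boundary ∂_1: C_1 → C_0 maps an edge to its endpoints' difference, ∂[p,q] = q − p. For instance
  ∂[0,5] = [5] − [0].
The 9×27 boundary matrix has rank 8 and Smith normal form diag(1,1,1,1,1,1,1,1).

The boundary map ∂_2: C_2 → C_1 sends each 2-simplex [p,q,r] to [q,r] − [p,r] + [p,q]. For instance
  ∂[1,2,6] = [2,6] − [1,6] + [1,2],
  ∂[2,3,4] = [3,4] − [2,4] + [2,3].
The 27×18 boundary matrix has rank 18 and Smith normal form diag(1,1,1,1,1,1,1,1,1,1,1,1,1,1,1,1,1,2).

Computing H_k = (kernel of ∂_k) / (image of ∂_{k+1}):

  H_2: rank ker ∂_2 − rank ∂_3 = (18 − 18) − 0 = 0, and there is no ∂_3, so H_2 ≅ 0.

(K is a triangulation of the Klein bottle.)

H_2 ≅ 0.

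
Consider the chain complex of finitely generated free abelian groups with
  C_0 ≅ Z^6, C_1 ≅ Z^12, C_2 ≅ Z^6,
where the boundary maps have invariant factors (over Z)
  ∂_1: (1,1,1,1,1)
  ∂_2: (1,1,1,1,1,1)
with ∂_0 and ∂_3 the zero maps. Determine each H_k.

H_0: b_0 = 6 − 0 − 5 = 1; torsion from ∂_1 factors > 1: none. So H_0 ≅ Z.
H_1: b_1 = 12 − 5 − 6 = 1; torsion from ∂_2 factors > 1: none. So H_1 ≅ Z.
H_2: b_2 = 6 − 6 − 0 = 0; torsion from ∂_3 factors > 1: none. So H_2 ≅ 0.

H_0 ≅ Z,  H_1 ≅ Z,  H_2 = 0.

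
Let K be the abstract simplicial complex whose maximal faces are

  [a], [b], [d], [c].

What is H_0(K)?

Fix the vertex order a < b < c < d and write every simplex with vertices in increasing order. Then dim K = 0 and the simplices of K are:

  0-simplices (4): a, b, c, d

so the chain groups are C_0 ≅ Z^4.

From H_k ≅ ker(∂_k) / im(∂_{k+1}) we obtain:

  H_0: rank C_0 − rank ∂_1 = 4 − 0 = 4, and there is no ∂_1, so H_0 ≅ Z^4.

H_0 = Z^4.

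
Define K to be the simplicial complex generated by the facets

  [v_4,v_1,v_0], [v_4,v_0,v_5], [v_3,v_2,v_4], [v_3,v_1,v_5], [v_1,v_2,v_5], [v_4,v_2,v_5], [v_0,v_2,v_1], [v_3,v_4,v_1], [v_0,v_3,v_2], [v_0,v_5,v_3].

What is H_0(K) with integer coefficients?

Take the total order v_0 < v_1 < v_2 < v_3 < v_4 < v_5 on the vertex set. Then K (dimension 2) consists of the simplices:

  0-simplices (6): [v_0], [v_1], [v_2], [v_3], [v_4], [v_5]
  1-simplices (15): (15 of them)
  2-simplices (10): [v_0,v_1,v_2], [v_0,v_1,v_4], [v_0,v_2,v_3], [v_0,v_3,v_5], [v_0,v_4,v_5], [v_1,v_2,v_5], [v_1,v_3,v_4], [v_1,v_3,v_5], [v_2,v_3,v_4], [v_2,v_4,v_5]

so the chain groups are C_0 ≅ Z^6, C_1 ≅ Z^15, C_2 ≅ Z^10.

The boundary map ∂_1: C_1 → C_0 maps an edge to its endpoints' difference, ∂[p,q] = q − p. For instance
  ∂[v_1,v_2] = [v_2] − [v_1].
This gives a 6×15 integer matrix of rank 5; reducing to Smith normal form yields diagonal entries (1,1,1,1,1).

∂_2: C_2 → C_1 acts by ∂[p,q,r] = [q,r] − [p,r] + [p,q]. For instance
  ∂[v_0,v_1,v_4] = [v_1,v_4] − [v_0,v_4] + [v_0,v_1],
  ∂[v_0,v_4,v_5] = [v_4,v_5] − [v_0,v_5] + [v_0,v_4].
As a 15×10 matrix over Z this has rank 10, with invariant factors (1,1,1,1,1,1,1,1,1,2).

Computing H_k = (kernel of ∂_k) / (image of ∂_{k+1}):

  H_0: rank C_0 − rank ∂_1 = 6 − 5 = 1, and the invariant factors of ∂_1 are all 1, so H_0 = Z.

(K is a triangulation of the real projective plane RP^2.)

H_0 = Z.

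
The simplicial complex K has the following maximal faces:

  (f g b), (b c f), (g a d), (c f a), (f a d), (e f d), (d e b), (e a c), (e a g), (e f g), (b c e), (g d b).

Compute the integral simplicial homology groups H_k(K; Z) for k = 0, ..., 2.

H_0 ≅ Z,  H_1 ≅ Z_2,  H_2 = 0.

We work with the vertex ordering a < b < c < d < e < f < g. The simplices of K, each written with vertices in increasing order, are:

  0-simplices (7): a, b, c, d, e, f, g
  1-simplices (18): ac, ad, ae, af, ag, bc, bd, be, bf, bg, ce, cf, de, df, dg, ef, eg, fg
  2-simplices (12): ace, acf, adf, adg, aeg, bce, bcf, bde, bdg, bfg, def, efg

so the chain groups are C_0 ≅ Z^7, C_1 ≅ Z^18, C_2 ≅ Z^12.

The boundary map ∂_1: C_1 → C_0 maps an edge to its endpoints' difference, ∂[p,q] = q − p.
The 7×18 boundary matrix has rank 6 and Smith normal form diag(1,1,1,1,1,1).

The boundary map ∂_2: C_2 → C_1 acts by ∂[p,q,r] = [q,r] − [p,r] + [p,q]. For instance
  ∂aeg = eg − ag + ae,
  ∂def = ef − df + de.
This gives a 18×12 integer matrix of rank 12; reducing to Smith normal form yields diagonal entries (1,1,1,1,1,1,1,1,1,1,1,2).

From H_k ≅ ker(∂_k) / im(∂_{k+1}) we obtain:

  H_0: rank C_0 − rank ∂_1 = 7 − 6 = 1, and the invariant factors of ∂_1 are all 1, so H_0 = Z.
  H_1: rank ker ∂_1 − rank ∂_2 = (18 − 6) − 12 = 0, and ∂_2 has invariant factor 2 > 1, so H_1 = Z_2.
  H_2: rank ker ∂_2 − rank ∂_3 = (12 − 12) − 0 = 0, and there is no ∂_3, so H_2 = 0.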